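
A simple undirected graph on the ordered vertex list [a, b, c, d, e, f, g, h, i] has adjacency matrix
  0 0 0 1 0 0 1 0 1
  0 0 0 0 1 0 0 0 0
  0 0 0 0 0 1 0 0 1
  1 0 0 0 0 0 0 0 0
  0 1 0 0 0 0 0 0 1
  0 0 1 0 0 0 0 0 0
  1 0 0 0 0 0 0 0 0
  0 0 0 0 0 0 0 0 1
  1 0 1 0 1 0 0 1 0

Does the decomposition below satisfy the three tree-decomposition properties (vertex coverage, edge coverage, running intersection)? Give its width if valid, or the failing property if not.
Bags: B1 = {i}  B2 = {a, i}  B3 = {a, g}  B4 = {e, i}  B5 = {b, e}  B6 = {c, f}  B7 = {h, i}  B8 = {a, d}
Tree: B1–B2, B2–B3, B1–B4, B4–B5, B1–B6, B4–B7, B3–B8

A tree decomposition must satisfy three properties: every vertex lies in some bag; for every edge, both endpoints lie together in some bag; and for every vertex, the bags containing it form a connected subtree. Here edge (c,i) lies in no bag, so the decomposition is invalid.

No — edge (c,i) lies in no bag.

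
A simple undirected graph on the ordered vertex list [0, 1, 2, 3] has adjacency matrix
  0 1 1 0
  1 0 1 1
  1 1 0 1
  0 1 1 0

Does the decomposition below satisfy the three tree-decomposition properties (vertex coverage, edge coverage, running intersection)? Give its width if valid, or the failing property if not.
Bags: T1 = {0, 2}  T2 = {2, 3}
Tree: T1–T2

No — vertex 1 appears in no bag.

A tree decomposition must satisfy three properties: every vertex lies in some bag; for every edge, both endpoints lie together in some bag; and for every vertex, the bags containing it form a connected subtree. Here vertex 1 appears in no bag, so the decomposition is invalid.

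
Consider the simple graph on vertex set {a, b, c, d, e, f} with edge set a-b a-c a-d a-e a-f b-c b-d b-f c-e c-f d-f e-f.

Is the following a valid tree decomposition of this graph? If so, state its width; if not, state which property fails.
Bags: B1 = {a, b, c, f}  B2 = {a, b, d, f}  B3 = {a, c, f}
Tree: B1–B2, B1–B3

A tree decomposition must satisfy three properties: every vertex lies in some bag; for every edge, both endpoints lie together in some bag; and for every vertex, the bags containing it form a connected subtree. Here vertex e appears in no bag, so the decomposition is invalid.

No — vertex e appears in no bag.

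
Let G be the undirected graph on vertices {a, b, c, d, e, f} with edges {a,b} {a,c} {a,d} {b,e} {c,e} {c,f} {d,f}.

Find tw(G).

2

A width-2 tree decomposition is:
Bags: B1 = {a, b, e}  B2 = {a, c, e}  B3 = {a, c, d}  B4 = {c, d, f}
Tree: B1–B2, B2–B3, B3–B4
Each bag holds 3 vertices, so the decomposition has width 2, which upper-bounds the treewidth. Since b–e–c–a–b is a cycle in G, G is not acyclic. Forests are exactly the graphs of treewidth ≤ 1, so tw(G) ≥ 2. Hence tw(G) = 2 exactly.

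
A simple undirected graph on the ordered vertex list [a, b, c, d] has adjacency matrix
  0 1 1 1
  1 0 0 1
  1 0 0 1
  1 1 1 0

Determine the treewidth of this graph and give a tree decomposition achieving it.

Treewidth 2.
One optimal decomposition is:
Bags: B1 = {a, c, d}  B2 = {a, b, d}
Tree: B1–B2

The largest bag has 3 vertices, giving width 2; this decomposition certifies tw(G) ≤ 2. On the other hand G contains the 3-clique {a, c, d}. A clique must lie in a single bag of any decomposition, so no decomposition can have width below 2. Combining the bounds, tw(G) = 2.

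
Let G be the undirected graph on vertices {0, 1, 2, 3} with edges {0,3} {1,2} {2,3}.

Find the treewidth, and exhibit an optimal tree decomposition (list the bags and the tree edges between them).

Treewidth 1.
One such decomposition:
Bags: B1 = {0, 3}  B2 = {2, 3}  B3 = {1, 2}
Tree: B1–B2, B2–B3

Each bag holds 2 vertices, so the decomposition has width 1, which upper-bounds the treewidth. Since G has at least one edge (e.g. 0–3), it is not an edgeless graph, so tw(G) ≥ 1. Combining the bounds, tw(G) = 1.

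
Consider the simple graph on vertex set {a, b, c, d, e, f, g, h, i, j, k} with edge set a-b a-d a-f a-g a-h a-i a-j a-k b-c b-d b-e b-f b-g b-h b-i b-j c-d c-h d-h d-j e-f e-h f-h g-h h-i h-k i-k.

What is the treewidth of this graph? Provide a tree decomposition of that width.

Treewidth 3.
Bags: B1 = {a, b, d, h}  B2 = {a, b, g, h}  B3 = {a, b, d, j}  B4 = {a, b, f, h}  B5 = {b, e, f, h}  B6 = {b, c, d, h}  B7 = {a, b, h, i}  B8 = {a, h, i, k}
Tree: B1–B2, B1–B3, B2–B4, B4–B5, B1–B6, B1–B7, B7–B8

The largest bag has 4 vertices, giving width 3; this decomposition certifies tw(G) ≤ 3. For the lower bound, the 4 vertices {a, b, d, j} are pairwise adjacent, and any tree decomposition puts a clique entirely inside one bag — forcing width ≥ 3. The upper and lower bounds meet at 3, so that is the treewidth.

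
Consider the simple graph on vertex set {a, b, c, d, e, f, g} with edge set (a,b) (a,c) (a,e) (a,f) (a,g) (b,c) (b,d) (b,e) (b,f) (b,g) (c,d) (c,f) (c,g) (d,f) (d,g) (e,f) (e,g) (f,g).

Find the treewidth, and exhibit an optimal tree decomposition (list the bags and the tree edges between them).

Each bag holds 5 vertices, so the decomposition has width 4, which upper-bounds the treewidth. On the other hand G contains the 5-clique {a, b, e, f, g}. A clique must lie in a single bag of any decomposition, so no decomposition can have width below 4. Combining the bounds, tw(G) = 4.

Treewidth 4.
One such decomposition:
Bags: B1 = {b, c, d, f, g}  B2 = {a, b, c, f, g}  B3 = {a, b, e, f, g}
Tree: B1–B2, B2–B3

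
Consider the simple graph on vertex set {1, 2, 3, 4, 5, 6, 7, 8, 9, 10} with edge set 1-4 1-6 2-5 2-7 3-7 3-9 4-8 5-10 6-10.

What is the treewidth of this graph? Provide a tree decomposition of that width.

Treewidth 1.
One optimal decomposition is:
Bags: B1 = {4, 8}  B2 = {1, 4}  B3 = {1, 6}  B4 = {6, 10}  B5 = {5, 10}  B6 = {2, 5}  B7 = {2, 7}  B8 = {3, 7}  B9 = {3, 9}
Tree: B1–B2, B2–B3, B3–B4, B4–B5, B5–B6, B6–B7, B7–B8, B8–B9

Every bag has size at most 2, so the width is 2 − 1 = 1 and tw(G) ≤ 1. G has an edge, so its treewidth is at least 1. Combining the bounds, tw(G) = 1.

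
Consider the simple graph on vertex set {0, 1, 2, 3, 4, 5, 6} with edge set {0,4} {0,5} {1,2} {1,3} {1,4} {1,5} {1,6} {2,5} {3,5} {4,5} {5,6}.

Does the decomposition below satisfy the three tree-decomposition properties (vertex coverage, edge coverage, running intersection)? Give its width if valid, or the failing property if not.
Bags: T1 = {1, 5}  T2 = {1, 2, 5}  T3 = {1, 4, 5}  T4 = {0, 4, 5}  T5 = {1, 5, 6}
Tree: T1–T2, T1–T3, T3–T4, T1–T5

No — vertex 3 appears in no bag.

A tree decomposition must satisfy three properties: every vertex lies in some bag; for every edge, both endpoints lie together in some bag; and for every vertex, the bags containing it form a connected subtree. Here vertex 3 appears in no bag, so the decomposition is invalid.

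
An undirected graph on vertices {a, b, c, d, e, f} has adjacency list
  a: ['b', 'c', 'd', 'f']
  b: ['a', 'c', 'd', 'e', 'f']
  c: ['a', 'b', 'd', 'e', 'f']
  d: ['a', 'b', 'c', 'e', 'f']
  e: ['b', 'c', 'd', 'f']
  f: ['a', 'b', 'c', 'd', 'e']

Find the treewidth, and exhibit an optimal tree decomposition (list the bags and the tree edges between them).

The largest bag has 5 vertices, giving width 4; this decomposition certifies tw(G) ≤ 4. For the lower bound, the 5 vertices {b, c, d, e, f} are pairwise adjacent, and any tree decomposition puts a clique entirely inside one bag — forcing width ≥ 4. Hence tw(G) = 4 exactly.

Treewidth 4.
One such decomposition:
Bags: B1 = {b, c, d, e, f}  B2 = {a, b, c, d, f}
Tree: B1–B2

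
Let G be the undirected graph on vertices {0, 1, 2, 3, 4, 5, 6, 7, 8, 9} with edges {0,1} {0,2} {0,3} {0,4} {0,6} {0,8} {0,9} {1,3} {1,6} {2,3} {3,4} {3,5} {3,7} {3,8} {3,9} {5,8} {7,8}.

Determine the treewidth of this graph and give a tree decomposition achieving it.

Every bag has size at most 3, so the width is 3 − 1 = 2 and tw(G) ≤ 2. On the other hand G contains the 3-clique {0, 1, 3}. A clique must lie in a single bag of any decomposition, so no decomposition can have width below 2. Therefore the treewidth is 2.

Treewidth 2.
Bags: B1 = {0, 3, 8}  B2 = {0, 1, 3}  B3 = {3, 7, 8}  B4 = {3, 5, 8}  B5 = {0, 3, 4}  B6 = {0, 2, 3}  B7 = {0, 3, 9}  B8 = {0, 1, 6}
Tree: B1–B2, B1–B3, B1–B4, B1–B5, B5–B6, B2–B7, B2–B8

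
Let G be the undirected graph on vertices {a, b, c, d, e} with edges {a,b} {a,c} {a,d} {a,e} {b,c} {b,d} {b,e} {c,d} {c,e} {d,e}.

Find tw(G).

A width-4 tree decomposition is:
Bags: B1 = {a, b, c, d, e}
Tree: (single bag)
With just one bag of size 5, the width is 5 − 1 = 4, so tw(G) ≤ 4. For the lower bound, the 5 vertices {a, b, c, d, e} are pairwise adjacent, and any tree decomposition puts a clique entirely inside one bag — forcing width ≥ 4. Hence tw(G) = 4 exactly.

4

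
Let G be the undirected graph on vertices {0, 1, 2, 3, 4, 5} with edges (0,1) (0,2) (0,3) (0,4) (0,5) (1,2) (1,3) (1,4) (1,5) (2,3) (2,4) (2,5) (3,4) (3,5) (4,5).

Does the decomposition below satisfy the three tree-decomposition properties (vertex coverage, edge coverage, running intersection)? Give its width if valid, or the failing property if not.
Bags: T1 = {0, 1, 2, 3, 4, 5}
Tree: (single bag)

Checking the three conditions: (i) the bags cover all of {0, 1, 2, 3, 4, 5}; (ii) for each edge, some bag contains both endpoints; (iii) the bags containing any fixed vertex form a subtree. All hold, so the decomposition is valid with width 6 − 1 = 5.

Yes; width 5.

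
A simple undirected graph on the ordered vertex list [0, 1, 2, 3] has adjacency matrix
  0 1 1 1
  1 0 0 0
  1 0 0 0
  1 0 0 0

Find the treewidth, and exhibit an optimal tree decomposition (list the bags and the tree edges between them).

Treewidth 1.
One optimal decomposition is:
Bags: B1 = {0, 2}  B2 = {0, 3}  B3 = {0, 1}
Tree: B1–B2, B2–B3

Every bag has size at most 2, so the width is 2 − 1 = 1 and tw(G) ≤ 1. Any graph with an edge has treewidth ≥ 1, and G has the edge 2–0. The upper and lower bounds meet at 1, so that is the treewidth.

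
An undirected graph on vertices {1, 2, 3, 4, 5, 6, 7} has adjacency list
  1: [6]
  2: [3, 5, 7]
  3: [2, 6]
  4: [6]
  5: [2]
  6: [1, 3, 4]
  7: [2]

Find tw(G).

1

A width-1 tree decomposition is:
Bags: B1 = {2, 5}  B2 = {2, 3}  B3 = {2, 7}  B4 = {3, 6}  B5 = {1, 6}  B6 = {4, 6}
Tree: B1–B2, B1–B3, B2–B4, B4–B5, B5–B6
The largest bag has 2 vertices, giving width 1; this decomposition certifies tw(G) ≤ 1. Any graph with an edge has treewidth ≥ 1, and G has the edge 5–2. The upper and lower bounds meet at 1, so that is the treewidth.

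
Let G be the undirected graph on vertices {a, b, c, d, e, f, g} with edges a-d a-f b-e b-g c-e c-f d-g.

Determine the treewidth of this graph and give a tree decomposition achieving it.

Treewidth 2.
One such decomposition:
Bags: B1 = {a, c, f}  B2 = {a, c, e}  B3 = {a, b, e}  B4 = {a, b, g}  B5 = {a, d, g}
Tree: B1–B2, B2–B3, B3–B4, B4–B5

The largest bag has 3 vertices, giving width 2; this decomposition certifies tw(G) ≤ 2. Since a–f–c–e–b–g–d–a is a cycle in G, G is not acyclic. Forests are exactly the graphs of treewidth ≤ 1, so tw(G) ≥ 2. Hence tw(G) = 2 exactly.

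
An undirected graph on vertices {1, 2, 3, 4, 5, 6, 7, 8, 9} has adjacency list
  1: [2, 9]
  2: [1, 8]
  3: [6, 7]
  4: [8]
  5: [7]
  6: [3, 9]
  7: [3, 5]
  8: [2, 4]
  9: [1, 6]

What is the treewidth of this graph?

1

A width-1 tree decomposition is:
Bags: B1 = {4, 8}  B2 = {2, 8}  B3 = {1, 2}  B4 = {1, 9}  B5 = {6, 9}  B6 = {3, 6}  B7 = {3, 7}  B8 = {5, 7}
Tree: B1–B2, B2–B3, B3–B4, B4–B5, B5–B6, B6–B7, B7–B8
Every bag has size at most 2, so the width is 2 − 1 = 1 and tw(G) ≤ 1. Any graph with an edge has treewidth ≥ 1, and G has the edge 4–8. Hence tw(G) = 1 exactly.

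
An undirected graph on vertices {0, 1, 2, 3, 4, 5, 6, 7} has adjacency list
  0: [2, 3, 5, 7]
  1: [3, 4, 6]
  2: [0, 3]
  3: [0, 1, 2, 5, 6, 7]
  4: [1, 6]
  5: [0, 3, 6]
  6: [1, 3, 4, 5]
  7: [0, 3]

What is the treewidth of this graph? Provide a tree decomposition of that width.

Treewidth 2.
Bags: B1 = {0, 3, 5}  B2 = {0, 2, 3}  B3 = {3, 5, 6}  B4 = {1, 3, 6}  B5 = {0, 3, 7}  B6 = {1, 4, 6}
Tree: B1–B2, B1–B3, B3–B4, B2–B5, B4–B6

Every bag has size at most 3, so the width is 3 − 1 = 2 and tw(G) ≤ 2. For the lower bound, the 3 vertices {0, 2, 3} are pairwise adjacent, and any tree decomposition puts a clique entirely inside one bag — forcing width ≥ 2. Therefore the treewidth is 2.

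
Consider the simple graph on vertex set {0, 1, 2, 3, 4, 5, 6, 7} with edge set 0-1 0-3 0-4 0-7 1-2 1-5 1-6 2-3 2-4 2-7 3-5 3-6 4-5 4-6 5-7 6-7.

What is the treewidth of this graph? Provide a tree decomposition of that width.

Each bag holds 5 vertices, so the decomposition has width 4, which upper-bounds the treewidth. For the lower bound: the 5 vertex sets {0,7}, {2,3}, {1,6}, {4}, {5} are disjoint, each induces a connected subgraph, and every pair is joined by at least one edge of G. Contracting each set to a single vertex therefore yields K_{5} as a minor, and since treewidth is minor-monotone, tw(G) ≥ tw(K_{5}) = 4. Hence tw(G) = 4 exactly.

Treewidth 4.
Bags: B1 = {0, 1, 3, 4, 7}  B2 = {1, 2, 3, 4, 7}  B3 = {1, 3, 4, 6, 7}  B4 = {1, 3, 4, 5, 7}
Tree: B1–B2, B2–B3, B3–B4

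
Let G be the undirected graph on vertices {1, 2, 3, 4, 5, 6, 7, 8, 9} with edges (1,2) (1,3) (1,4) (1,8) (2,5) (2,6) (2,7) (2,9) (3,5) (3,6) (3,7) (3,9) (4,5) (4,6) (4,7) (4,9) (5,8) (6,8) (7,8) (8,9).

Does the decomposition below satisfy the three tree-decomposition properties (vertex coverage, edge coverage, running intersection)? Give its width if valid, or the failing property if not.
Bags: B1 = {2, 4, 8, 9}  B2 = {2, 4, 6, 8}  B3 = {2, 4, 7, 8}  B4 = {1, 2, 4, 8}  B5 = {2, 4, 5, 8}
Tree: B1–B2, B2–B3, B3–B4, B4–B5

A tree decomposition must satisfy three properties: every vertex lies in some bag; for every edge, both endpoints lie together in some bag; and for every vertex, the bags containing it form a connected subtree. Here vertex 3 appears in no bag, so the decomposition is invalid.

No — vertex 3 appears in no bag.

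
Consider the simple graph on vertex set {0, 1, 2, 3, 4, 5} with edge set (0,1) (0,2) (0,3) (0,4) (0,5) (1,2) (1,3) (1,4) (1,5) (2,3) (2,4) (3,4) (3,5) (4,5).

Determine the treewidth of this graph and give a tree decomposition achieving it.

Treewidth 4.
One such decomposition:
Bags: B1 = {0, 1, 3, 4, 5}  B2 = {0, 1, 2, 3, 4}
Tree: B1–B2

Every bag has size at most 5, so the width is 5 − 1 = 4 and tw(G) ≤ 4. For the lower bound, the 5 vertices {0, 1, 2, 3, 4} are pairwise adjacent, and any tree decomposition puts a clique entirely inside one bag — forcing width ≥ 4. The upper and lower bounds meet at 4, so that is the treewidth.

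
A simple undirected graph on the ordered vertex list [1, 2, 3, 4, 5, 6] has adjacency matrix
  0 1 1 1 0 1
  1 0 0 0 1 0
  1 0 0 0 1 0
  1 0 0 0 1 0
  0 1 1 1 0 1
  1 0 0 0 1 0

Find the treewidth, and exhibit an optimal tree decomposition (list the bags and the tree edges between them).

Treewidth 2.
One optimal decomposition is:
Bags: B1 = {1, 5, 6}  B2 = {1, 3, 5}  B3 = {1, 2, 5}  B4 = {1, 4, 5}
Tree: B1–B2, B2–B3, B3–B4

Every bag has size at most 3, so the width is 3 − 1 = 2 and tw(G) ≤ 2. Since 5–6–1–3–5 is a cycle in G, G is not acyclic. Forests are exactly the graphs of treewidth ≤ 1, so tw(G) ≥ 2. The upper and lower bounds meet at 2, so that is the treewidth.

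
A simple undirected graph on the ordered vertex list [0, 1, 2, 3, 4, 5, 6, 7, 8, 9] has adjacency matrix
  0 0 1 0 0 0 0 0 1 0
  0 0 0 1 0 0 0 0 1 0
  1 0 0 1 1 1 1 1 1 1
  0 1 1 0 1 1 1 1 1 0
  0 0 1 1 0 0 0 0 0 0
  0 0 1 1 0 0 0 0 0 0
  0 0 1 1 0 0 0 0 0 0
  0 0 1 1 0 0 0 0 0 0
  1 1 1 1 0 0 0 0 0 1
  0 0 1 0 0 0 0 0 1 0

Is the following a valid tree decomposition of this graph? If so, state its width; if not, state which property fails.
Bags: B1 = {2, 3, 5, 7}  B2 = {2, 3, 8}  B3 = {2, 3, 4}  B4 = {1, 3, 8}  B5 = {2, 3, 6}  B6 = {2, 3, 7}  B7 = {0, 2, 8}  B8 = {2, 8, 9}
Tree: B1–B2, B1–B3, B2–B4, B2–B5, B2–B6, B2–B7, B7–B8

No — bags containing vertex 7 are not connected in the tree.

A tree decomposition must satisfy three properties: every vertex lies in some bag; for every edge, both endpoints lie together in some bag; and for every vertex, the bags containing it form a connected subtree. Here bags containing vertex 7 are not connected in the tree, so the decomposition is invalid.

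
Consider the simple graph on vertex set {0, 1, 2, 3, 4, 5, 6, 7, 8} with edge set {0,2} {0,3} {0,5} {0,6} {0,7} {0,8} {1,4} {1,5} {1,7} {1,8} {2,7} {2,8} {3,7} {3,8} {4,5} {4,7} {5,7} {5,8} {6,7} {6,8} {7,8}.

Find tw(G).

3

A width-3 tree decomposition is:
Bags: B1 = {1, 5, 7, 8}  B2 = {0, 5, 7, 8}  B3 = {0, 2, 7, 8}  B4 = {1, 4, 5, 7}  B5 = {0, 3, 7, 8}  B6 = {0, 6, 7, 8}
Tree: B1–B2, B2–B3, B1–B4, B2–B5, B2–B6
The largest bag has 4 vertices, giving width 3; this decomposition certifies tw(G) ≤ 3. On the other hand G contains the 4-clique {0, 2, 7, 8}. A clique must lie in a single bag of any decomposition, so no decomposition can have width below 3. The upper and lower bounds meet at 3, so that is the treewidth.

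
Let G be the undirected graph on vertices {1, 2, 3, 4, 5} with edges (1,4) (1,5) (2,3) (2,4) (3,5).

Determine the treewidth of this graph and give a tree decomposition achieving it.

Treewidth 2.
Bags: B1 = {2, 3, 5}  B2 = {1, 2, 5}  B3 = {1, 2, 4}
Tree: B1–B2, B2–B3

Every bag has size at most 3, so the width is 3 − 1 = 2 and tw(G) ≤ 2. For the lower bound, G contains the cycle 2–3–5–1–4–2, so G is not a forest; only forests have treewidth ≤ 1, hence tw(G) ≥ 2. Hence tw(G) = 2 exactly.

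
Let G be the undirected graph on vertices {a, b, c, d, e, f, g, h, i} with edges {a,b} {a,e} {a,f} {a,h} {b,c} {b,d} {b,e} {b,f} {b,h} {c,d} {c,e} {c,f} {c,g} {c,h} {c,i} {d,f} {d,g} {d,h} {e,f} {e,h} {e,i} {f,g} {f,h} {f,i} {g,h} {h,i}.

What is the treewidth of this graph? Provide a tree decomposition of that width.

The largest bag has 5 vertices, giving width 4; this decomposition certifies tw(G) ≤ 4. For the lower bound, the 5 vertices {c, d, f, g, h} are pairwise adjacent, and any tree decomposition puts a clique entirely inside one bag — forcing width ≥ 4. Combining the bounds, tw(G) = 4.

Treewidth 4.
One such decomposition:
Bags: B1 = {b, c, e, f, h}  B2 = {b, c, d, f, h}  B3 = {c, d, f, g, h}  B4 = {c, e, f, h, i}  B5 = {a, b, e, f, h}
Tree: B1–B2, B2–B3, B1–B4, B1–B5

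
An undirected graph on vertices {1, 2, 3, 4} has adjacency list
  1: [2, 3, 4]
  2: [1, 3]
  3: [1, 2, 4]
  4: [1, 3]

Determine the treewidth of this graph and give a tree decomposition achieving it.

Every bag has size at most 3, so the width is 3 − 1 = 2 and tw(G) ≤ 2. Conversely, {1, 2, 3} is a clique of size 3, and the vertices of any clique must share a bag in every tree decomposition; so some bag has ≥ 3 vertices and tw(G) ≥ 2. The upper and lower bounds meet at 2, so that is the treewidth.

Treewidth 2.
Bags: B1 = {1, 2, 3}  B2 = {1, 3, 4}
Tree: B1–B2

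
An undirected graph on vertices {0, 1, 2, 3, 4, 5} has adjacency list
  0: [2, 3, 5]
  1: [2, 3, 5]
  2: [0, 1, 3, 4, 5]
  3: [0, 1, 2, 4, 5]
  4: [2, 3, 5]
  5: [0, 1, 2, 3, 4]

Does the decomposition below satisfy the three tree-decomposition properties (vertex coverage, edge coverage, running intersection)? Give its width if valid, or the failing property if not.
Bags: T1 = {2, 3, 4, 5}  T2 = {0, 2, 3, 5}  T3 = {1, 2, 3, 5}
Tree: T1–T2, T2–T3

Yes; width 3.

Vertex coverage: the bags together contain {0, 1, 2, 3, 4, 5}, the full vertex set. Edge coverage: each edge of G has both endpoints in at least one bag. Running intersection: for every vertex, the bags containing it form a connected subtree. All three properties hold, so this is a valid tree decomposition of width max|bag| − 1 = 3, and hence tw(G) ≤ 3.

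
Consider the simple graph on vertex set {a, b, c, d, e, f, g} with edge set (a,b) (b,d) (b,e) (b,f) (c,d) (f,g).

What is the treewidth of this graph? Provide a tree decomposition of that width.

Every bag has size at most 2, so the width is 2 − 1 = 1 and tw(G) ≤ 1. Since G has at least one edge (e.g. g–f), it is not an edgeless graph, so tw(G) ≥ 1. Therefore the treewidth is 1.

Treewidth 1.
One such decomposition:
Bags: B1 = {f, g}  B2 = {b, f}  B3 = {b, d}  B4 = {b, e}  B5 = {c, d}  B6 = {a, b}
Tree: B1–B2, B2–B3, B3–B4, B3–B5, B3–B6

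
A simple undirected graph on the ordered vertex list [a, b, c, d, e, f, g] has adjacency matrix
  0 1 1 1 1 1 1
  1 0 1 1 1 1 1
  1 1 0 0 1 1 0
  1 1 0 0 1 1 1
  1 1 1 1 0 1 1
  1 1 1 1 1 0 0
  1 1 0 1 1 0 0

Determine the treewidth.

A width-4 tree decomposition is:
Bags: B1 = {a, b, c, e, f}  B2 = {a, b, d, e, f}  B3 = {a, b, d, e, g}
Tree: B1–B2, B2–B3
The largest bag has 5 vertices, giving width 4; this decomposition certifies tw(G) ≤ 4. Conversely, {a, b, d, e, g} is a clique of size 5, and the vertices of any clique must share a bag in every tree decomposition; so some bag has ≥ 5 vertices and tw(G) ≥ 4. The upper and lower bounds meet at 4, so that is the treewidth.

4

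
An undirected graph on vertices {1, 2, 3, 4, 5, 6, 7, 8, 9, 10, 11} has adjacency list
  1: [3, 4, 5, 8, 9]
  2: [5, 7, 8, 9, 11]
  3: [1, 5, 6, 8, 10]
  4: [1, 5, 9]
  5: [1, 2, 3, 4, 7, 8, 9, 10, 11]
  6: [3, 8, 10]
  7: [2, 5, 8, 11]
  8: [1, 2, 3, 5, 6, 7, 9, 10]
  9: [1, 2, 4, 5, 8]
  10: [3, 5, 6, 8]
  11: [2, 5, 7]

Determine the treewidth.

A width-3 tree decomposition is:
Bags: B1 = {2, 5, 7, 8}  B2 = {2, 5, 8, 9}  B3 = {1, 5, 8, 9}  B4 = {1, 4, 5, 9}  B5 = {1, 3, 5, 8}  B6 = {3, 5, 8, 10}  B7 = {3, 6, 8, 10}  B8 = {2, 5, 7, 11}
Tree: B1–B2, B2–B3, B3–B4, B3–B5, B5–B6, B6–B7, B1–B8
The largest bag has 4 vertices, giving width 3; this decomposition certifies tw(G) ≤ 3. Conversely, {1, 5, 8, 9} is a clique of size 4, and the vertices of any clique must share a bag in every tree decomposition; so some bag has ≥ 4 vertices and tw(G) ≥ 3. Therefore the treewidth is 3.

3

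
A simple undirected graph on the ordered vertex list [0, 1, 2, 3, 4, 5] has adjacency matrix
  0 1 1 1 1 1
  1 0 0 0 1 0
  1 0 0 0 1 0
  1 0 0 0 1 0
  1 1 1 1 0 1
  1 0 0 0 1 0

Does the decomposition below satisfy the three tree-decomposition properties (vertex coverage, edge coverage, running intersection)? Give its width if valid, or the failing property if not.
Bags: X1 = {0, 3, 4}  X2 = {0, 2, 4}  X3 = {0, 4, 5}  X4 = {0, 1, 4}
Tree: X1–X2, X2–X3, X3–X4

Every vertex of G appears in some bag (union = {0, 1, 2, 3, 4, 5}); every edge is covered by a bag; and for each vertex v the set of bags containing v is connected in the bag tree. The decomposition is therefore valid. The largest bag has 3 vertices, so the width is 2.

Yes; width 2.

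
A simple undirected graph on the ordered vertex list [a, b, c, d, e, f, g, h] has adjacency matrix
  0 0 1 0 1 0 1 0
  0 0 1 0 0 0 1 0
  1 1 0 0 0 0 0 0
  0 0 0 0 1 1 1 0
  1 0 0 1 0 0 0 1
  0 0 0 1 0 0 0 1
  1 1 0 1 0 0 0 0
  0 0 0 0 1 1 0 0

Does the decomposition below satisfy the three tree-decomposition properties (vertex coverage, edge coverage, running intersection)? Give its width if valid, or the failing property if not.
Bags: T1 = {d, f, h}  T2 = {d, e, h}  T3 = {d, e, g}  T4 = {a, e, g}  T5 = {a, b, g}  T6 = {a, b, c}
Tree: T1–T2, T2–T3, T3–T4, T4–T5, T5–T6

Yes; width 2.

Every vertex of G appears in some bag (union = {a, b, c, d, e, f, g, h}); every edge is covered by a bag; and for each vertex v the set of bags containing v is connected in the bag tree. The decomposition is therefore valid. The largest bag has 3 vertices, so the width is 2.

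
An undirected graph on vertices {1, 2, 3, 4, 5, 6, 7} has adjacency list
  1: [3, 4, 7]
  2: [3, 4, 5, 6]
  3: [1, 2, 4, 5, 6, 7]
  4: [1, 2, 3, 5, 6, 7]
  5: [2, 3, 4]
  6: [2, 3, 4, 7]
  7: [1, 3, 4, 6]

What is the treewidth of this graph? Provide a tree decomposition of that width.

Each bag holds 4 vertices, so the decomposition has width 3, which upper-bounds the treewidth. Conversely, {1, 3, 4, 7} is a clique of size 4, and the vertices of any clique must share a bag in every tree decomposition; so some bag has ≥ 4 vertices and tw(G) ≥ 3. The upper and lower bounds meet at 3, so that is the treewidth.

Treewidth 3.
Bags: B1 = {3, 4, 6, 7}  B2 = {1, 3, 4, 7}  B3 = {2, 3, 4, 6}  B4 = {2, 3, 4, 5}
Tree: B1–B2, B1–B3, B3–B4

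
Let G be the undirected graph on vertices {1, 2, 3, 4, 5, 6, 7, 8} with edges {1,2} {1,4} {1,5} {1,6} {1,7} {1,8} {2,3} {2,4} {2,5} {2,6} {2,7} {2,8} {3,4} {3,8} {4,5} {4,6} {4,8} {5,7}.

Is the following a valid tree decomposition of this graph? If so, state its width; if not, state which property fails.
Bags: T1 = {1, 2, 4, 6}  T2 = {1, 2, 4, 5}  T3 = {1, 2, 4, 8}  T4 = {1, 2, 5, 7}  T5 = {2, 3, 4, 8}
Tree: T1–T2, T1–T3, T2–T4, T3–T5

Checking the three conditions: (i) the bags cover all of {1, 2, 3, 4, 5, 6, 7, 8}; (ii) for each edge, some bag contains both endpoints; (iii) the bags containing any fixed vertex form a subtree. All hold, so the decomposition is valid with width 4 − 1 = 3.

Yes; width 3.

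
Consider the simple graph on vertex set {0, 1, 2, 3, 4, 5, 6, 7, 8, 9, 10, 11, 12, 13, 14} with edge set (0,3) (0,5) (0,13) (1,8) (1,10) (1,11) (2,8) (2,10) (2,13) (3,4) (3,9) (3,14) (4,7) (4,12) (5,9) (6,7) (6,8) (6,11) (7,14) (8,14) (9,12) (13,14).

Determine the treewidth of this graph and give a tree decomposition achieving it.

The largest bag has 4 vertices, giving width 3; this decomposition certifies tw(G) ≤ 3. For the lower bound: the 4 vertex sets {1,10,11}, {2}, {8}, {6,7,13,14} are disjoint, each induces a connected subgraph, and every pair is joined by at least one edge of G. Contracting each set to a single vertex therefore yields K_{4} as a minor, and since treewidth is minor-monotone, tw(G) ≥ tw(K_{4}) = 3. Therefore the treewidth is 3.

Treewidth 3.
One optimal decomposition is:
Bags: B1 = {1, 2, 10, 11}  B2 = {1, 2, 8, 11}  B3 = {2, 6, 8, 11}  B4 = {2, 6, 8, 13}  B5 = {6, 8, 13, 14}  B6 = {6, 7, 13, 14}  B7 = {0, 7, 13, 14}  B8 = {0, 3, 7, 14}  B9 = {0, 3, 4, 7}  B10 = {0, 3, 4, 5}  B11 = {3, 4, 5, 9}  B12 = {4, 5, 9, 12}
Tree: B1–B2, B2–B3, B3–B4, B4–B5, B5–B6, B6–B7, B7–B8, B8–B9, B9–B10, B10–B11, B11–B12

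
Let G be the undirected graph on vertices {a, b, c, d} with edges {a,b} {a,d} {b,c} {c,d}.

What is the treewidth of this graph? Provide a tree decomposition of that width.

The largest bag has 3 vertices, giving width 2; this decomposition certifies tw(G) ≤ 2. Since c–d–a–b–c is a cycle in G, G is not acyclic. Forests are exactly the graphs of treewidth ≤ 1, so tw(G) ≥ 2. Hence tw(G) = 2 exactly.

Treewidth 2.
One such decomposition:
Bags: B1 = {a, c, d}  B2 = {a, b, c}
Tree: B1–B2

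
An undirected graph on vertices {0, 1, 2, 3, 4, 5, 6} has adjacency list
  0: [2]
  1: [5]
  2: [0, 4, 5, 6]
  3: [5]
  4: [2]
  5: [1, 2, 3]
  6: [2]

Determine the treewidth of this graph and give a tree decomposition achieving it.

Each bag holds 2 vertices, so the decomposition has width 1, which upper-bounds the treewidth. Since G has at least one edge (e.g. 1–5), it is not an edgeless graph, so tw(G) ≥ 1. Hence tw(G) = 1 exactly.

Treewidth 1.
One such decomposition:
Bags: B1 = {1, 5}  B2 = {3, 5}  B3 = {2, 5}  B4 = {0, 2}  B5 = {2, 4}  B6 = {2, 6}
Tree: B1–B2, B1–B3, B3–B4, B4–B5, B4–B6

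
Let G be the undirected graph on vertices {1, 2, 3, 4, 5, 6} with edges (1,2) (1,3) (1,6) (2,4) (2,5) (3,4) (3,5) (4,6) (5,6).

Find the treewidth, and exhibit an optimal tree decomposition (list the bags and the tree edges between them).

Every bag has size at most 4, so the width is 4 − 1 = 3 and tw(G) ≤ 3. For the lower bound: the 4 vertex sets {1,2}, {3,5}, {4}, {6} are disjoint, each induces a connected subgraph, and every pair is joined by at least one edge of G. Contracting each set to a single vertex therefore yields K_{4} as a minor, and since treewidth is minor-monotone, tw(G) ≥ tw(K_{4}) = 3. Therefore the treewidth is 3.

Treewidth 3.
Bags: B1 = {1, 2, 4, 5}  B2 = {1, 3, 4, 5}  B3 = {1, 4, 5, 6}
Tree: B1–B2, B2–B3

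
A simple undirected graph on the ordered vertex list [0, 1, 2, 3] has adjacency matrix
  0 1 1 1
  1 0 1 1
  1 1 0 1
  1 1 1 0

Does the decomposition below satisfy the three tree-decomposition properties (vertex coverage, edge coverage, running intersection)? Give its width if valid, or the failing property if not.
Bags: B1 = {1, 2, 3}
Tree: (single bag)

No — vertex 0 appears in no bag.

A tree decomposition must satisfy three properties: every vertex lies in some bag; for every edge, both endpoints lie together in some bag; and for every vertex, the bags containing it form a connected subtree. Here vertex 0 appears in no bag, so the decomposition is invalid.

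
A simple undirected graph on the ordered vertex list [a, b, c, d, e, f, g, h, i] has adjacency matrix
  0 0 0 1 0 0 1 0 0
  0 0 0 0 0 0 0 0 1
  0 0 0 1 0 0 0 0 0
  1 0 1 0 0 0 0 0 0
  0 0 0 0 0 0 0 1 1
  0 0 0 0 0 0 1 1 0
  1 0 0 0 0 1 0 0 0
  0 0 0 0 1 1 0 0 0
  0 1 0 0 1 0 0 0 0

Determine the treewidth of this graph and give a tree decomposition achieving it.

Every bag has size at most 2, so the width is 2 − 1 = 1 and tw(G) ≤ 1. Any graph with an edge has treewidth ≥ 1, and G has the edge c–d. Combining the bounds, tw(G) = 1.

Treewidth 1.
Bags: B1 = {c, d}  B2 = {a, d}  B3 = {a, g}  B4 = {f, g}  B5 = {f, h}  B6 = {e, h}  B7 = {e, i}  B8 = {b, i}
Tree: B1–B2, B2–B3, B3–B4, B4–B5, B5–B6, B6–B7, B7–B8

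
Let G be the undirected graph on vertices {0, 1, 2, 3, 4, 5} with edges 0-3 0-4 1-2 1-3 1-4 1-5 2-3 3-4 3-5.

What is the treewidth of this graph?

A width-2 tree decomposition is:
Bags: B1 = {1, 2, 3}  B2 = {1, 3, 5}  B3 = {1, 3, 4}  B4 = {0, 3, 4}
Tree: B1–B2, B1–B3, B3–B4
Each bag holds 3 vertices, so the decomposition has width 2, which upper-bounds the treewidth. On the other hand G contains the 3-clique {0, 3, 4}. A clique must lie in a single bag of any decomposition, so no decomposition can have width below 2. Combining the bounds, tw(G) = 2.

2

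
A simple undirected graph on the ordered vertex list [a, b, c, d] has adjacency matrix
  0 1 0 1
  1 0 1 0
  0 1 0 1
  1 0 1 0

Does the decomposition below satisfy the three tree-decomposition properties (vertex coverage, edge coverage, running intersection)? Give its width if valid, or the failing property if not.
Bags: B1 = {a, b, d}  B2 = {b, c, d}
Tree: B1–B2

Every vertex of G appears in some bag (union = {a, b, c, d}); every edge is covered by a bag; and for each vertex v the set of bags containing v is connected in the bag tree. The decomposition is therefore valid. The largest bag has 3 vertices, so the width is 2.

Yes; width 2.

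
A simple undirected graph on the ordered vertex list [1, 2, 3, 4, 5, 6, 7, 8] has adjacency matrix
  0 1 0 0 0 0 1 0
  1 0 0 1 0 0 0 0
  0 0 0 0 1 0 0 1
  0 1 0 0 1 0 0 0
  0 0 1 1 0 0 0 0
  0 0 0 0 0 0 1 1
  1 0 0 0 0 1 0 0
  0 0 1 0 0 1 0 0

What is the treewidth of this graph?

2

A width-2 tree decomposition is:
Bags: B1 = {3, 5, 8}  B2 = {4, 5, 8}  B3 = {2, 4, 8}  B4 = {1, 2, 8}  B5 = {1, 7, 8}  B6 = {6, 7, 8}
Tree: B1–B2, B2–B3, B3–B4, B4–B5, B5–B6
Every bag has size at most 3, so the width is 3 − 1 = 2 and tw(G) ≤ 2. The edges 8–3–5–4–2–1–7–6–8 form a cycle, so G is not a tree and its treewidth is at least 2. The upper and lower bounds meet at 2, so that is the treewidth.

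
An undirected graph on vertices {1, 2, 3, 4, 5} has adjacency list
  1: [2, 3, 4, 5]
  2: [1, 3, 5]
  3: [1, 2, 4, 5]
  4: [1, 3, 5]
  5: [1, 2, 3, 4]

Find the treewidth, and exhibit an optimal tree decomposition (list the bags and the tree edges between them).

The largest bag has 4 vertices, giving width 3; this decomposition certifies tw(G) ≤ 3. On the other hand G contains the 4-clique {1, 2, 3, 5}. A clique must lie in a single bag of any decomposition, so no decomposition can have width below 3. Hence tw(G) = 3 exactly.

Treewidth 3.
One such decomposition:
Bags: B1 = {1, 2, 3, 5}  B2 = {1, 3, 4, 5}
Tree: B1–B2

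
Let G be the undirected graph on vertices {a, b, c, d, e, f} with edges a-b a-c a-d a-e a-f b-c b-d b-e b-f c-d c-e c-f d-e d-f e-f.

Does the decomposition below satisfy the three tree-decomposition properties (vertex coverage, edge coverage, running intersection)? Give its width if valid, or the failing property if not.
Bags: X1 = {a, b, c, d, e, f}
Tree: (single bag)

Checking the three conditions: (i) the bags cover all of {a, b, c, d, e, f}; (ii) for each edge, some bag contains both endpoints; (iii) the bags containing any fixed vertex form a subtree. All hold, so the decomposition is valid with width 6 − 1 = 5.

Yes; width 5.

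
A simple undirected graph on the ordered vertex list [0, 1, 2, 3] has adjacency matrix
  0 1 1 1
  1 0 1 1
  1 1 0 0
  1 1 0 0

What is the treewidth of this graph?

A width-2 tree decomposition is:
Bags: B1 = {0, 1, 2}  B2 = {0, 1, 3}
Tree: B1–B2
The largest bag has 3 vertices, giving width 2; this decomposition certifies tw(G) ≤ 2. On the other hand G contains the 3-clique {0, 1, 2}. A clique must lie in a single bag of any decomposition, so no decomposition can have width below 2. The upper and lower bounds meet at 2, so that is the treewidth.

2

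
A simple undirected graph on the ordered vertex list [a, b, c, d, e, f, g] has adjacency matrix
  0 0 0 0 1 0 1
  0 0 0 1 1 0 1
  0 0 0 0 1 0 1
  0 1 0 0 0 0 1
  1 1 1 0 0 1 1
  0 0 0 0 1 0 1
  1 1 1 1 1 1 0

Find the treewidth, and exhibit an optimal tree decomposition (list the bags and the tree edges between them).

Treewidth 2.
One such decomposition:
Bags: B1 = {a, e, g}  B2 = {e, f, g}  B3 = {b, e, g}  B4 = {c, e, g}  B5 = {b, d, g}
Tree: B1–B2, B2–B3, B3–B4, B3–B5

Every bag has size at most 3, so the width is 3 − 1 = 2 and tw(G) ≤ 2. On the other hand G contains the 3-clique {b, d, g}. A clique must lie in a single bag of any decomposition, so no decomposition can have width below 2. The upper and lower bounds meet at 2, so that is the treewidth.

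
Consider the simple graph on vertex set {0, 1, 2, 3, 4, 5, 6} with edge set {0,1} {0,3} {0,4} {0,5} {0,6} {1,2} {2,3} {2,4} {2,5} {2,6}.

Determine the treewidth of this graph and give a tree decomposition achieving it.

The largest bag has 3 vertices, giving width 2; this decomposition certifies tw(G) ≤ 2. Since 0–1–2–6–0 is a cycle in G, G is not acyclic. Forests are exactly the graphs of treewidth ≤ 1, so tw(G) ≥ 2. Therefore the treewidth is 2.

Treewidth 2.
Bags: B1 = {0, 1, 2}  B2 = {0, 2, 6}  B3 = {0, 2, 5}  B4 = {0, 2, 4}  B5 = {0, 2, 3}
Tree: B1–B2, B2–B3, B3–B4, B4–B5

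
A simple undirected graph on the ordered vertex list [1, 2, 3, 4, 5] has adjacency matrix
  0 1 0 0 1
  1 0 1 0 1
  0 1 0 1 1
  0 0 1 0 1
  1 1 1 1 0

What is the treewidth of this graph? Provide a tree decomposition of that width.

Each bag holds 3 vertices, so the decomposition has width 2, which upper-bounds the treewidth. Conversely, {1, 2, 5} is a clique of size 3, and the vertices of any clique must share a bag in every tree decomposition; so some bag has ≥ 3 vertices and tw(G) ≥ 2. The upper and lower bounds meet at 2, so that is the treewidth.

Treewidth 2.
One optimal decomposition is:
Bags: B1 = {3, 4, 5}  B2 = {2, 3, 5}  B3 = {1, 2, 5}
Tree: B1–B2, B2–B3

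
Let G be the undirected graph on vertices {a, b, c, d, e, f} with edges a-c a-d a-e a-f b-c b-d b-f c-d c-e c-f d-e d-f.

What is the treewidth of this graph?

A width-3 tree decomposition is:
Bags: B1 = {a, c, d, f}  B2 = {a, c, d, e}  B3 = {b, c, d, f}
Tree: B1–B2, B1–B3
The largest bag has 4 vertices, giving width 3; this decomposition certifies tw(G) ≤ 3. On the other hand G contains the 4-clique {a, c, d, e}. A clique must lie in a single bag of any decomposition, so no decomposition can have width below 3. The upper and lower bounds meet at 3, so that is the treewidth.

3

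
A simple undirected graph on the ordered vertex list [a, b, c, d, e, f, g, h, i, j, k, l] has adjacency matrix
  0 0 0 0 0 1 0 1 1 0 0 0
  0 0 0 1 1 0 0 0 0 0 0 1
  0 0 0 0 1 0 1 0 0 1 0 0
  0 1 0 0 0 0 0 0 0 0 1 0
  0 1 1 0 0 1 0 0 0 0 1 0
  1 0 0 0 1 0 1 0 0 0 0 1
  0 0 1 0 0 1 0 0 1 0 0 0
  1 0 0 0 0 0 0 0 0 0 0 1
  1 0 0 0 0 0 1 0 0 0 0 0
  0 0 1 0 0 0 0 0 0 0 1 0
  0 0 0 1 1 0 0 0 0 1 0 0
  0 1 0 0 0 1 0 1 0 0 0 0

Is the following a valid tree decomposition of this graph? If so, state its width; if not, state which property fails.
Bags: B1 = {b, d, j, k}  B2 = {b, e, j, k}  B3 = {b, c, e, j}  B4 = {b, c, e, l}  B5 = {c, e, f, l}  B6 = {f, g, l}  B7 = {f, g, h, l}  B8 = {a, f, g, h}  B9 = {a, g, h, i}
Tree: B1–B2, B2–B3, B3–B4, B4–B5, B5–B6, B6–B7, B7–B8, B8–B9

A tree decomposition must satisfy three properties: every vertex lies in some bag; for every edge, both endpoints lie together in some bag; and for every vertex, the bags containing it form a connected subtree. Here edge (c,g) lies in no bag, so the decomposition is invalid.

No — edge (c,g) lies in no bag.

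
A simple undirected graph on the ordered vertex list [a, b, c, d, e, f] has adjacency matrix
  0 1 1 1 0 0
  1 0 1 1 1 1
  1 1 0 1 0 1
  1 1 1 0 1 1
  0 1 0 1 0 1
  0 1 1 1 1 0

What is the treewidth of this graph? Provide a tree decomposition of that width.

Treewidth 3.
One such decomposition:
Bags: B1 = {b, c, d, f}  B2 = {b, d, e, f}  B3 = {a, b, c, d}
Tree: B1–B2, B1–B3

Every bag has size at most 4, so the width is 4 − 1 = 3 and tw(G) ≤ 3. Conversely, {b, d, e, f} is a clique of size 4, and the vertices of any clique must share a bag in every tree decomposition; so some bag has ≥ 4 vertices and tw(G) ≥ 3. Hence tw(G) = 3 exactly.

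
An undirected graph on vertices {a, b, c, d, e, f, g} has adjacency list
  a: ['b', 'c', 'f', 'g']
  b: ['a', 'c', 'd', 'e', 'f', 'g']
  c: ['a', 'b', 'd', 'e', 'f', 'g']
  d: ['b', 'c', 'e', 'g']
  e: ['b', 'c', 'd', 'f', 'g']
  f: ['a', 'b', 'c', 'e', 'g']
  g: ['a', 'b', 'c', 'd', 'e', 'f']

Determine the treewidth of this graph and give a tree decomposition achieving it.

Each bag holds 5 vertices, so the decomposition has width 4, which upper-bounds the treewidth. On the other hand G contains the 5-clique {b, c, d, e, g}. A clique must lie in a single bag of any decomposition, so no decomposition can have width below 4. The upper and lower bounds meet at 4, so that is the treewidth.

Treewidth 4.
Bags: B1 = {a, b, c, f, g}  B2 = {b, c, e, f, g}  B3 = {b, c, d, e, g}
Tree: B1–B2, B2–B3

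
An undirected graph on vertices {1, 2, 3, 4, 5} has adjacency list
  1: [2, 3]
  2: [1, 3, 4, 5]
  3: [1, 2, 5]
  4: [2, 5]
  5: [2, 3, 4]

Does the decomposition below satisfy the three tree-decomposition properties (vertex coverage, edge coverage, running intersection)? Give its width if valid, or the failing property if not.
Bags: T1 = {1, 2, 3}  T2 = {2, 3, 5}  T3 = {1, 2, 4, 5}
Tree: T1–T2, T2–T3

A tree decomposition must satisfy three properties: every vertex lies in some bag; for every edge, both endpoints lie together in some bag; and for every vertex, the bags containing it form a connected subtree. Here bags containing vertex 1 are not connected in the tree, so the decomposition is invalid.

No — bags containing vertex 1 are not connected in the tree.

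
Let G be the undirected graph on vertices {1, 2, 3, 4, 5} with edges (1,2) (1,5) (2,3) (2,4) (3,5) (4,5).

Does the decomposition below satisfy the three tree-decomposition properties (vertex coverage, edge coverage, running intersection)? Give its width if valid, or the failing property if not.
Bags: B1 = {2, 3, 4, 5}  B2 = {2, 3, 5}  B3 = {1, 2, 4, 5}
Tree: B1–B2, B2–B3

No — bags containing vertex 4 are not connected in the tree.

A tree decomposition must satisfy three properties: every vertex lies in some bag; for every edge, both endpoints lie together in some bag; and for every vertex, the bags containing it form a connected subtree. Here bags containing vertex 4 are not connected in the tree, so the decomposition is invalid.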